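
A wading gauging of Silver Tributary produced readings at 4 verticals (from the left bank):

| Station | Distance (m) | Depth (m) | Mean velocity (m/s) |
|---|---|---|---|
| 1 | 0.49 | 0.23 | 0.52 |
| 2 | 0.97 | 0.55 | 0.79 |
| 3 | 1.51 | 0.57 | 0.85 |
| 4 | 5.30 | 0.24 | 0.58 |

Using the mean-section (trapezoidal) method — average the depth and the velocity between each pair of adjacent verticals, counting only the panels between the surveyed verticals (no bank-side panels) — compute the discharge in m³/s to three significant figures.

Panel 1-2: Δb = 0.48 m, d̄ = (0.23+0.55)/2 = 0.39, v̄ = (0.52+0.79)/2 = 0.655 → q = 0.48×0.39×0.655 = 0.1226 m³/s
Panel 2-3: Δb = 0.54 m, d̄ = (0.55+0.57)/2 = 0.56, v̄ = (0.79+0.85)/2 = 0.82 → q = 0.54×0.56×0.82 = 0.2480 m³/s
Panel 3-4: Δb = 3.79 m, d̄ = (0.57+0.24)/2 = 0.405, v̄ = (0.85+0.58)/2 = 0.715 → q = 3.79×0.405×0.715 = 1.097 m³/s
Q = Σ q = 1.468 m³/s

1.47 m³/s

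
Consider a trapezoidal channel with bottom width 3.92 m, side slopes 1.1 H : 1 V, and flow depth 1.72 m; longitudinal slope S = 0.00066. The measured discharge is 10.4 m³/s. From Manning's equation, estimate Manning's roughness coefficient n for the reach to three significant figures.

0.0264

A = (b + z·y)·y = (3.92 + 1.1×1.72)×1.72 = 9.997 m²
P = b + 2y√(1+z²) = 3.92 + 2×1.72×√(1+1.1²) = 9.034 m
R = A/P = 9.997/9.034 = 1.107 m
n = (1/Q)·A·R^(2/3)·S^(1/2) = (1/10.4) × 9.997 × 1.070 × 0.02569 = 0.02642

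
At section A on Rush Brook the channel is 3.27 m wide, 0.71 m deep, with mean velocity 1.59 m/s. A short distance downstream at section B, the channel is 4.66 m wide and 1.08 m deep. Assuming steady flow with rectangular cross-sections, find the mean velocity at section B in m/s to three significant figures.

0.733 m/s

Q = A₁V₁ = (3.27×0.71) × 1.59 = 3.692 m³/s
A₂ = 4.66 × 1.08 = 5.033 m²
V₂ = Q/A₂ = 3.692/5.033 = 0.7335 m/s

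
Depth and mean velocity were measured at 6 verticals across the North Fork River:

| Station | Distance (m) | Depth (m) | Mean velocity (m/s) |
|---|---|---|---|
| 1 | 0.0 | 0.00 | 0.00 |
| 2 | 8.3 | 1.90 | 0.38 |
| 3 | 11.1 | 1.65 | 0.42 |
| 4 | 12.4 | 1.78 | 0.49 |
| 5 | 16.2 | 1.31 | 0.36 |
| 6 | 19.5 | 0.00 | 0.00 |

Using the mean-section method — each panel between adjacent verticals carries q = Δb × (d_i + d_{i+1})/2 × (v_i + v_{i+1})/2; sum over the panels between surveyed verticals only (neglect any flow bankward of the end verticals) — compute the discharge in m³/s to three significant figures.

7.38 m³/s

Panel 1-2: Δb = 8.3 m, d̄ = (0.00+1.90)/2 = 0.95, v̄ = (0.00+0.38)/2 = 0.19 → q = 8.3×0.95×0.19 = 1.498 m³/s
Panel 2-3: Δb = 2.8 m, d̄ = (1.90+1.65)/2 = 1.775, v̄ = (0.38+0.42)/2 = 0.4 → q = 2.8×1.775×0.4 = 1.988 m³/s
Panel 3-4: Δb = 1.3 m, d̄ = (1.65+1.78)/2 = 1.715, v̄ = (0.42+0.49)/2 = 0.455 → q = 1.3×1.715×0.455 = 1.014 m³/s
Panel 4-5: Δb = 3.8 m, d̄ = (1.78+1.31)/2 = 1.545, v̄ = (0.49+0.36)/2 = 0.425 → q = 3.8×1.545×0.425 = 2.495 m³/s
Panel 5-6: Δb = 3.3 m, d̄ = (1.31+0.00)/2 = 0.655, v̄ = (0.36+0.00)/2 = 0.18 → q = 3.3×0.655×0.18 = 0.3891 m³/s
Q = Σ q = 7.385 m³/s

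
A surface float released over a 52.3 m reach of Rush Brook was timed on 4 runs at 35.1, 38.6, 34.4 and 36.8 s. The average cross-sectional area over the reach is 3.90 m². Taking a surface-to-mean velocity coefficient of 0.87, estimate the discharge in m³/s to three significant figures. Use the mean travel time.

t̄ = (35.1 + 38.6 + 34.4 + 36.8) / 4 = 36.225 s
v_surface = L / t̄ = 52.3 / 36.225 = 1.444 m/s
v_mean = 0.87 × 1.444 = 1.256 m/s
Q = A × v_mean = 3.90 × 1.256 = 4.899 m³/s

4.90 m³/s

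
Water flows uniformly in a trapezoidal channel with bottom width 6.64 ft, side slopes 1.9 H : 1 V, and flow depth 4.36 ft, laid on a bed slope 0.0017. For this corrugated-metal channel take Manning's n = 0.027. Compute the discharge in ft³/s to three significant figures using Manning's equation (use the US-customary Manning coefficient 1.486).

A = (b + z·y)·y = (6.64 + 1.9×4.36)×4.36 = 65.07 ft²
P = b + 2y√(1+z²) = 6.64 + 2×4.36×√(1+1.9²) = 25.36 ft
R = A/P = 65.07/25.36 = 2.566 ft
Q = (1.486/n)·A·R^(2/3)·S^(1/2) = (1.486/0.027) × 65.07 × 2.566^(2/3) × 0.0017^(1/2) = 276.7 ft³/s

277 ft³/s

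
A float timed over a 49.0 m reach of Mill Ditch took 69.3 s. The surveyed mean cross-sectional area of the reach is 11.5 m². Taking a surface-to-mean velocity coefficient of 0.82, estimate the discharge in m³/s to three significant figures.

v_surface = L / t̄ = 49.0 / 69.3 = 0.7071 m/s
v_mean = 0.82 × 0.7071 = 0.5798 m/s
Q = A × v_mean = 11.5 × 0.5798 = 6.668 m³/s

6.67 m³/s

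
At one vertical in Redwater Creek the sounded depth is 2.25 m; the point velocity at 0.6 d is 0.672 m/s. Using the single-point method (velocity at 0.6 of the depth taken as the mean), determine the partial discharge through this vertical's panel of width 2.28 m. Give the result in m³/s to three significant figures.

3.45 m³/s

v̄ = v₀.₆ = 0.672 m/s
q = v̄ × d × w = 0.6720 × 2.25 × 2.28 = 3.447 m³/s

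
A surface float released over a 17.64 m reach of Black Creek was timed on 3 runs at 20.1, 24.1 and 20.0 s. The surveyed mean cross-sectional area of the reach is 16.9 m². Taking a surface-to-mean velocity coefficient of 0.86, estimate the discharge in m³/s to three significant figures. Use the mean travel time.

t̄ = (20.1 + 24.1 + 20.0) / 3 = 21.4 s
v_surface = L / t̄ = 17.64 / 21.4 = 0.8243 m/s
v_mean = 0.86 × 0.8243 = 0.7089 m/s
Q = A × v_mean = 16.9 × 0.7089 = 11.98 m³/s

12.0 m³/s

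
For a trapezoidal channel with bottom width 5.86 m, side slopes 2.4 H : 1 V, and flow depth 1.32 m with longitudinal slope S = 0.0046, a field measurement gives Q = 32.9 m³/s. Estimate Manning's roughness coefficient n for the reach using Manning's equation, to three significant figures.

0.0235

A = (b + z·y)·y = (5.86 + 2.4×1.32)×1.32 = 11.92 m²
P = b + 2y√(1+z²) = 5.86 + 2×1.32×√(1+2.4²) = 12.72 m
R = A/P = 11.92/12.72 = 0.9366 m
n = (1/Q)·A·R^(2/3)·S^(1/2) = (1/32.9) × 11.92 × 0.9573 × 0.06782 = 0.02352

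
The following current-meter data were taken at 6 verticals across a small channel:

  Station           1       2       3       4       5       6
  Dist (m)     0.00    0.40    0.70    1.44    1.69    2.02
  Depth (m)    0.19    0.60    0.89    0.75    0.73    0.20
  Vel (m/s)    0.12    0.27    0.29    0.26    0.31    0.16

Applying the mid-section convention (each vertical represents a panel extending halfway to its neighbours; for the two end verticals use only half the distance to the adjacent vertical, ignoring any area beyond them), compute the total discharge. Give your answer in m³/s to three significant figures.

w_1 = (0.40 − 0.00)/2 = 0.2 m; q_1 = 0.12 × 0.19 × 0.2 = 0.004560 m³/s
w_2 = (0.70 − 0.00)/2 = 0.35 m; q_2 = 0.27 × 0.60 × 0.35 = 0.05670 m³/s
w_3 = (1.44 − 0.40)/2 = 0.52 m; q_3 = 0.29 × 0.89 × 0.52 = 0.1342 m³/s
w_4 = (1.69 − 0.70)/2 = 0.495 m; q_4 = 0.26 × 0.75 × 0.495 = 0.09653 m³/s
w_5 = (2.02 − 1.44)/2 = 0.29 m; q_5 = 0.31 × 0.73 × 0.29 = 0.06563 m³/s
w_6 = (2.02 − 1.69)/2 = 0.165 m; q_6 = 0.16 × 0.20 × 0.165 = 0.005280 m³/s
Q = Σ qᵢ = 0.3629 m³/s

0.363 m³/s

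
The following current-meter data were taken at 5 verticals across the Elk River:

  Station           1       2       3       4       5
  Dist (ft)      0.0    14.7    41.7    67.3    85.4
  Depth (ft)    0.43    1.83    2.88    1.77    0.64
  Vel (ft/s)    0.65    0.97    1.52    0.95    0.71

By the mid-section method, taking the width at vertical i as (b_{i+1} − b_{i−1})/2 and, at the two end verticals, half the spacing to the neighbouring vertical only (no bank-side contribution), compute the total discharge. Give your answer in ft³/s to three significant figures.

195 ft³/s

w_1 = (14.7 − 0.0)/2 = 7.35 ft; q_1 = 0.65 × 0.43 × 7.35 = 2.054 ft³/s
w_2 = (41.7 − 0.0)/2 = 20.85 ft; q_2 = 0.97 × 1.83 × 20.85 = 37.01 ft³/s
w_3 = (67.3 − 14.7)/2 = 26.3 ft; q_3 = 1.52 × 2.88 × 26.3 = 115.1 ft³/s
w_4 = (85.4 − 41.7)/2 = 21.85 ft; q_4 = 0.95 × 1.77 × 21.85 = 36.74 ft³/s
w_5 = (85.4 − 67.3)/2 = 9.05 ft; q_5 = 0.71 × 0.64 × 9.05 = 4.112 ft³/s
Q = Σ qᵢ = 195.0 ft³/s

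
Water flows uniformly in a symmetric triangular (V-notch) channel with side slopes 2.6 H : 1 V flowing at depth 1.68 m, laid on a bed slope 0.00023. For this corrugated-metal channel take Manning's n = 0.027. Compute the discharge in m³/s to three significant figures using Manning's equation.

3.50 m³/s

A = z·y² = 2.6×1.68² = 7.338 m²
P = 2y√(1+z²) = 2×1.68×√(1+2.6²) = 9.360 m
R = A/P = 7.338/9.360 = 0.7840 m
Q = (1/n)·A·R^(2/3)·S^(1/2) = (1/0.027) × 7.338 × 0.7840^(2/3) × 0.00023^(1/2) = 3.505 m³/s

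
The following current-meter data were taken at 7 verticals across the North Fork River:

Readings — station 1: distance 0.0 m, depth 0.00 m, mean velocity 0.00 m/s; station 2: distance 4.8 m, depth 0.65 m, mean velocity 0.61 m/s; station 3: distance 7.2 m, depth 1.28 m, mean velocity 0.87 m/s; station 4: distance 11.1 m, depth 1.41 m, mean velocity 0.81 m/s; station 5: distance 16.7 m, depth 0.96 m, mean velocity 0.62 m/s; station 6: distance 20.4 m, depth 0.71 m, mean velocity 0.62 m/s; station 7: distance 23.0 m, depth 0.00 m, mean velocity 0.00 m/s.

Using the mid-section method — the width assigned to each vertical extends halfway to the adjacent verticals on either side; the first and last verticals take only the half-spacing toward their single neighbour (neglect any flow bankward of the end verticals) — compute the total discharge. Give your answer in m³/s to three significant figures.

w_2 = (7.2 − 0.0)/2 = 3.6 m; q_2 = 0.61 × 0.65 × 3.6 = 1.427 m³/s
w_3 = (11.1 − 4.8)/2 = 3.15 m; q_3 = 0.87 × 1.28 × 3.15 = 3.508 m³/s
w_4 = (16.7 − 7.2)/2 = 4.75 m; q_4 = 0.81 × 1.41 × 4.75 = 5.425 m³/s
w_5 = (20.4 − 11.1)/2 = 4.65 m; q_5 = 0.62 × 0.96 × 4.65 = 2.768 m³/s
w_6 = (23.0 − 16.7)/2 = 3.15 m; q_6 = 0.62 × 0.71 × 3.15 = 1.387 m³/s
Stations 1, 7 contribute zero (depth or velocity is 0).
Q = Σ qᵢ = 14.51 m³/s

14.5 m³/s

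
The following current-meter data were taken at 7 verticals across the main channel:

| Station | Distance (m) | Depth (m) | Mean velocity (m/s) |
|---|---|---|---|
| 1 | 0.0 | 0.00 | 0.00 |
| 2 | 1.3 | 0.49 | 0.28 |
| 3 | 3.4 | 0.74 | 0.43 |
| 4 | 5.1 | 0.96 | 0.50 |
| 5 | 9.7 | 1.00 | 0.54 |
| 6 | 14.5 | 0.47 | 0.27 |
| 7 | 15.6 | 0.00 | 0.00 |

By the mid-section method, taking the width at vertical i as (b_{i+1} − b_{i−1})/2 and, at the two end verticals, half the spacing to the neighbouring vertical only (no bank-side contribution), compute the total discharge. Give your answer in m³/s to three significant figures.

w_2 = (3.4 − 0.0)/2 = 1.7 m; q_2 = 0.28 × 0.49 × 1.7 = 0.2332 m³/s
w_3 = (5.1 − 1.3)/2 = 1.9 m; q_3 = 0.43 × 0.74 × 1.9 = 0.6046 m³/s
w_4 = (9.7 − 3.4)/2 = 3.15 m; q_4 = 0.50 × 0.96 × 3.15 = 1.512 m³/s
w_5 = (14.5 − 5.1)/2 = 4.7 m; q_5 = 0.54 × 1.00 × 4.7 = 2.538 m³/s
w_6 = (15.6 − 9.7)/2 = 2.95 m; q_6 = 0.27 × 0.47 × 2.95 = 0.3744 m³/s
Stations 1, 7 contribute zero (depth or velocity is 0).
Q = Σ qᵢ = 5.262 m³/s

5.26 m³/s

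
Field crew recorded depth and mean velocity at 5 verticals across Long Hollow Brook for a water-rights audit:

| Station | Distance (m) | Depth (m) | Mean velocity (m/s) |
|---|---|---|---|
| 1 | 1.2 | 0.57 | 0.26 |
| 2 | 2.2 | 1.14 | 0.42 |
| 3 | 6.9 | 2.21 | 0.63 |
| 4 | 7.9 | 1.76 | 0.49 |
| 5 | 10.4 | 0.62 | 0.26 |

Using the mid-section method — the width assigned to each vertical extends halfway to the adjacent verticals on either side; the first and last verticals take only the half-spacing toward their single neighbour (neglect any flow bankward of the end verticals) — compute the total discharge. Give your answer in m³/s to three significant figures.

w_1 = (2.2 − 1.2)/2 = 0.5 m; q_1 = 0.26 × 0.57 × 0.5 = 0.07410 m³/s
w_2 = (6.9 − 1.2)/2 = 2.85 m; q_2 = 0.42 × 1.14 × 2.85 = 1.365 m³/s
w_3 = (7.9 − 2.2)/2 = 2.85 m; q_3 = 0.63 × 2.21 × 2.85 = 3.968 m³/s
w_4 = (10.4 − 6.9)/2 = 1.75 m; q_4 = 0.49 × 1.76 × 1.75 = 1.509 m³/s
w_5 = (10.4 − 7.9)/2 = 1.25 m; q_5 = 0.26 × 0.62 × 1.25 = 0.2015 m³/s
Q = Σ qᵢ = 7.117 m³/s

7.12 m³/s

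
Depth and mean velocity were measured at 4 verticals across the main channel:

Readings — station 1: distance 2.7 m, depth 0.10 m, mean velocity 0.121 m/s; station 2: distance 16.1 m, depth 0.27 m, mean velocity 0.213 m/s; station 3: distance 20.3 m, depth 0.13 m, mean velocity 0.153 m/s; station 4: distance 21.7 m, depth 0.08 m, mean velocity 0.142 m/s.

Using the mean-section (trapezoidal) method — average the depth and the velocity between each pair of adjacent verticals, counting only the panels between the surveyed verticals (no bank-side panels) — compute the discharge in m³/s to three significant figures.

0.589 m³/s

Panel 1-2: Δb = 13.4 m, d̄ = (0.10+0.27)/2 = 0.185, v̄ = (0.121+0.213)/2 = 0.167 → q = 13.4×0.185×0.167 = 0.4140 m³/s
Panel 2-3: Δb = 4.2 m, d̄ = (0.27+0.13)/2 = 0.2, v̄ = (0.213+0.153)/2 = 0.183 → q = 4.2×0.2×0.183 = 0.1537 m³/s
Panel 3-4: Δb = 1.4 m, d̄ = (0.13+0.08)/2 = 0.105, v̄ = (0.153+0.142)/2 = 0.1475 → q = 1.4×0.105×0.1475 = 0.02168 m³/s
Q = Σ q = 0.5894 m³/s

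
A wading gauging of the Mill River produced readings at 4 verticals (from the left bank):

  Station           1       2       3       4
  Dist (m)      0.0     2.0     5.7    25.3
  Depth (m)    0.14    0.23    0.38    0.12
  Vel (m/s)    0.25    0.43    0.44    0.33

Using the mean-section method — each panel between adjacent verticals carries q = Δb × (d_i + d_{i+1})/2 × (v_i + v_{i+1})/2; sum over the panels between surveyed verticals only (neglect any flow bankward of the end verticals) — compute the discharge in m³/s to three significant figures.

2.50 m³/s

Panel 1-2: Δb = 2 m, d̄ = (0.14+0.23)/2 = 0.185, v̄ = (0.25+0.43)/2 = 0.34 → q = 2×0.185×0.34 = 0.1258 m³/s
Panel 2-3: Δb = 3.7 m, d̄ = (0.23+0.38)/2 = 0.305, v̄ = (0.43+0.44)/2 = 0.435 → q = 3.7×0.305×0.435 = 0.4909 m³/s
Panel 3-4: Δb = 19.6 m, d̄ = (0.38+0.12)/2 = 0.25, v̄ = (0.44+0.33)/2 = 0.385 → q = 19.6×0.25×0.385 = 1.887 m³/s
Q = Σ q = 2.503 m³/s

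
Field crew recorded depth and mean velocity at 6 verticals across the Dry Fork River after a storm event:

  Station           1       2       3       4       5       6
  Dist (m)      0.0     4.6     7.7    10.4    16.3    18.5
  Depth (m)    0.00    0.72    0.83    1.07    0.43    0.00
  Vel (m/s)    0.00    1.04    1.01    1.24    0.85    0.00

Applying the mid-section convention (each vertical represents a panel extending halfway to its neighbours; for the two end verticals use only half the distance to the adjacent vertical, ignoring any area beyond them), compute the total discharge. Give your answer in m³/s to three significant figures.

w_2 = (7.7 − 0.0)/2 = 3.85 m; q_2 = 1.04 × 0.72 × 3.85 = 2.883 m³/s
w_3 = (10.4 − 4.6)/2 = 2.9 m; q_3 = 1.01 × 0.83 × 2.9 = 2.431 m³/s
w_4 = (16.3 − 7.7)/2 = 4.3 m; q_4 = 1.24 × 1.07 × 4.3 = 5.705 m³/s
w_5 = (18.5 − 10.4)/2 = 4.05 m; q_5 = 0.85 × 0.43 × 4.05 = 1.480 m³/s
Stations 1, 6 contribute zero (depth or velocity is 0).
Q = Σ qᵢ = 12.50 m³/s

12.5 m³/s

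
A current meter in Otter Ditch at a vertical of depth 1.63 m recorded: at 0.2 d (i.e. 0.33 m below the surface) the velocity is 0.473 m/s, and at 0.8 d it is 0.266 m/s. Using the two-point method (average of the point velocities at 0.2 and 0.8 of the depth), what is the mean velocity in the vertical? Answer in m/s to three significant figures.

0.370 m/s

v̄ = (0.473 + 0.266) / 2 = 0.3695 m/s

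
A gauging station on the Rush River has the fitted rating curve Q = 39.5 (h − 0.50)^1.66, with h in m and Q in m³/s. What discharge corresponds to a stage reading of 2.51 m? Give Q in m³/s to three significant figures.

126 m³/s

Q = 39.5 × (2.51 − 0.50)^1.66 = 39.5 × 2.01^1.66 = 125.9 m³/s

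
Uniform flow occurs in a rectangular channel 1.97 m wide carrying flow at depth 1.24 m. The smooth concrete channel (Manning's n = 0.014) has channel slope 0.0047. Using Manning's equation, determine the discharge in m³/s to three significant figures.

A = b·y = 1.97 × 1.24 = 2.443 m²
P = b + 2y = 1.97 + 2×1.24 = 4.450 m
R = A/P = 2.443/4.450 = 0.5489 m
Q = (1/n)·A·R^(2/3)·S^(1/2) = (1/0.014) × 2.443 × 0.5489^(2/3) × 0.0047^(1/2) = 8.020 m³/s

8.02 m³/s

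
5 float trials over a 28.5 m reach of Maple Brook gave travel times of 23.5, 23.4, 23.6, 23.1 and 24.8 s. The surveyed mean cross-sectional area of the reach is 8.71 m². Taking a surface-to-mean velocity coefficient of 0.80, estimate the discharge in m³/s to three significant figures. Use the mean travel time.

t̄ = (23.5 + 23.4 + 23.6 + 23.1 + 24.8) / 5 = 23.68 s
v_surface = L / t̄ = 28.5 / 23.68 = 1.204 m/s
v_mean = 0.80 × 1.204 = 0.9628 m/s
Q = A × v_mean = 8.71 × 0.9628 = 8.386 m³/s

8.39 m³/s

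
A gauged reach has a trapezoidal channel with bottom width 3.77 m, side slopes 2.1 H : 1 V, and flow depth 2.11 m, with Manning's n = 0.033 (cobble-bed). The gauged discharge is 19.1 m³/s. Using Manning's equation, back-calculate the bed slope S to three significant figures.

0.000961

A = (b + z·y)·y = (3.77 + 2.1×2.11)×2.11 = 17.30 m²
P = b + 2y√(1+z²) = 3.77 + 2×2.11×√(1+2.1²) = 13.59 m
R = A/P = 17.30/13.59 = 1.274 m
S = (Q·n / (1·A·R^(2/3)))² = (19.1×0.033 / (1×17.30×1.175))² = 0.0009609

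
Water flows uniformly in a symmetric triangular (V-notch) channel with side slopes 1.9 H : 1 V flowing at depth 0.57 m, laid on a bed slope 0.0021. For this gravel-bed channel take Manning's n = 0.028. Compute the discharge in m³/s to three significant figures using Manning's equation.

A = z·y² = 1.9×0.57² = 0.6173 m²
P = 2y√(1+z²) = 2×0.57×√(1+1.9²) = 2.448 m
R = A/P = 0.6173/2.448 = 0.2522 m
Q = (1/n)·A·R^(2/3)·S^(1/2) = (1/0.028) × 0.6173 × 0.2522^(2/3) × 0.0021^(1/2) = 0.4033 m³/s

0.403 m³/s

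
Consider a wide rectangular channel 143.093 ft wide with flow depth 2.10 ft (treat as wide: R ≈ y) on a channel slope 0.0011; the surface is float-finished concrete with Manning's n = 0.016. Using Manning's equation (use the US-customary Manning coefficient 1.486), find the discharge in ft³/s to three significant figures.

1520 ft³/s

A = b·y = 143.093 × 2.10 = 300.5 ft²
Wide channel: R ≈ y = 2.10 ft
Q = (1.486/n)·A·R^(2/3)·S^(1/2) = (1.486/0.016) × 300.5 × 2.100^(2/3) × 0.0011^(1/2) = 1518 ft³/s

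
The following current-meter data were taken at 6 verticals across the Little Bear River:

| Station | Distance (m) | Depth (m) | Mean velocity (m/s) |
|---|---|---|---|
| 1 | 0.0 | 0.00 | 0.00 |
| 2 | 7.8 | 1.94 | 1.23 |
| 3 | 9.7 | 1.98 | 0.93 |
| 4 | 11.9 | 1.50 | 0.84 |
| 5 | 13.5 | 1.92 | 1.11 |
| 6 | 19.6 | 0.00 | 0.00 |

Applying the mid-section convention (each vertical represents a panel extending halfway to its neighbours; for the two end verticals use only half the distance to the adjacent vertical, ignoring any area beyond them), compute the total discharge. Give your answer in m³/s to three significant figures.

w_2 = (9.7 − 0.0)/2 = 4.85 m; q_2 = 1.23 × 1.94 × 4.85 = 11.57 m³/s
w_3 = (11.9 − 7.8)/2 = 2.05 m; q_3 = 0.93 × 1.98 × 2.05 = 3.775 m³/s
w_4 = (13.5 − 9.7)/2 = 1.9 m; q_4 = 0.84 × 1.50 × 1.9 = 2.394 m³/s
w_5 = (19.6 − 11.9)/2 = 3.85 m; q_5 = 1.11 × 1.92 × 3.85 = 8.205 m³/s
Stations 1, 6 contribute zero (depth or velocity is 0).
Q = Σ qᵢ = 25.95 m³/s

25.9 m³/s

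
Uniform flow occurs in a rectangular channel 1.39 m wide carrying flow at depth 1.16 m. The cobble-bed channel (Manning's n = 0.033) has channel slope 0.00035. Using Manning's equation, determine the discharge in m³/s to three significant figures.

0.524 m³/s

A = b·y = 1.39 × 1.16 = 1.612 m²
P = b + 2y = 1.39 + 2×1.16 = 3.710 m
R = A/P = 1.612/3.710 = 0.4346 m
Q = (1/n)·A·R^(2/3)·S^(1/2) = (1/0.033) × 1.612 × 0.4346^(2/3) × 0.00035^(1/2) = 0.5245 m³/s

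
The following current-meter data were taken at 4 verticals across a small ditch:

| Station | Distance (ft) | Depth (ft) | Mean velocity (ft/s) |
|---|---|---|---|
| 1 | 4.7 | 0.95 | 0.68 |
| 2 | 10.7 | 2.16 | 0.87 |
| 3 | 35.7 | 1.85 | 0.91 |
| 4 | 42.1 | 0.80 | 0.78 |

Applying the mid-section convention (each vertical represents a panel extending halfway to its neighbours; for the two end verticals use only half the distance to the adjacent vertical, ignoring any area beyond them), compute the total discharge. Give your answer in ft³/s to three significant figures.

w_1 = (10.7 − 4.7)/2 = 3 ft; q_1 = 0.68 × 0.95 × 3 = 1.938 ft³/s
w_2 = (35.7 − 4.7)/2 = 15.5 ft; q_2 = 0.87 × 2.16 × 15.5 = 29.13 ft³/s
w_3 = (42.1 − 10.7)/2 = 15.7 ft; q_3 = 0.91 × 1.85 × 15.7 = 26.43 ft³/s
w_4 = (42.1 − 35.7)/2 = 3.2 ft; q_4 = 0.78 × 0.80 × 3.2 = 1.997 ft³/s
Q = Σ qᵢ = 59.49 ft³/s

59.5 ft³/s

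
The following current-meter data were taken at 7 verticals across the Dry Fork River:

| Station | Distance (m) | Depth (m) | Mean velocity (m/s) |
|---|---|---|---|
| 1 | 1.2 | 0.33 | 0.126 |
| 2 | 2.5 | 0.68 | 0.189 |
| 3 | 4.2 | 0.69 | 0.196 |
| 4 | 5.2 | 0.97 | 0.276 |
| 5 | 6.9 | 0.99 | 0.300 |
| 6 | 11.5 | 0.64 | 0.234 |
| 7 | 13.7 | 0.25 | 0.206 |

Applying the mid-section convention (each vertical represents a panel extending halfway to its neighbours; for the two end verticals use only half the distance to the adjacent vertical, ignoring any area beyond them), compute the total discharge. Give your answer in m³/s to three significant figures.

w_1 = (2.5 − 1.2)/2 = 0.65 m; q_1 = 0.126 × 0.33 × 0.65 = 0.02703 m³/s
w_2 = (4.2 − 1.2)/2 = 1.5 m; q_2 = 0.189 × 0.68 × 1.5 = 0.1928 m³/s
w_3 = (5.2 − 2.5)/2 = 1.35 m; q_3 = 0.196 × 0.69 × 1.35 = 0.1826 m³/s
w_4 = (6.9 − 4.2)/2 = 1.35 m; q_4 = 0.276 × 0.97 × 1.35 = 0.3614 m³/s
w_5 = (11.5 − 5.2)/2 = 3.15 m; q_5 = 0.300 × 0.99 × 3.15 = 0.9356 m³/s
w_6 = (13.7 − 6.9)/2 = 3.4 m; q_6 = 0.234 × 0.64 × 3.4 = 0.5092 m³/s
w_7 = (13.7 − 11.5)/2 = 1.1 m; q_7 = 0.206 × 0.25 × 1.1 = 0.05665 m³/s
Q = Σ qᵢ = 2.265 m³/s

2.27 m³/s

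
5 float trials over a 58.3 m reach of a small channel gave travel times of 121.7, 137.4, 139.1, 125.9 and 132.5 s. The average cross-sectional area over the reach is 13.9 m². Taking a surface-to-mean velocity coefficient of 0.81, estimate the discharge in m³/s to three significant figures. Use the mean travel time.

t̄ = (121.7 + 137.4 + 139.1 + 125.9 + 132.5) / 5 = 131.32 s
v_surface = L / t̄ = 58.3 / 131.32 = 0.4440 m/s
v_mean = 0.81 × 0.4440 = 0.3596 m/s
Q = A × v_mean = 13.9 × 0.3596 = 4.998 m³/s

5.00 m³/s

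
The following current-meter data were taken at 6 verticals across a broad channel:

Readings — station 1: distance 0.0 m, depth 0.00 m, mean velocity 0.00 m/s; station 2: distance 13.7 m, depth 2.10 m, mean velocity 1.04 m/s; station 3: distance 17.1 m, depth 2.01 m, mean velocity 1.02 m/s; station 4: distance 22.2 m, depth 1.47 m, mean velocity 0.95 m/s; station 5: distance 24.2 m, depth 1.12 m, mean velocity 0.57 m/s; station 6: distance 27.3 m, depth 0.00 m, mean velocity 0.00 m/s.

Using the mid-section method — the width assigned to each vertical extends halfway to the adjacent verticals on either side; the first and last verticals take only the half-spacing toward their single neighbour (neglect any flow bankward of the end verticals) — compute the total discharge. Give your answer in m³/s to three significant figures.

34.0 m³/s

w_2 = (17.1 − 0.0)/2 = 8.55 m; q_2 = 1.04 × 2.10 × 8.55 = 18.67 m³/s
w_3 = (22.2 − 13.7)/2 = 4.25 m; q_3 = 1.02 × 2.01 × 4.25 = 8.713 m³/s
w_4 = (24.2 − 17.1)/2 = 3.55 m; q_4 = 0.95 × 1.47 × 3.55 = 4.958 m³/s
w_5 = (27.3 − 22.2)/2 = 2.55 m; q_5 = 0.57 × 1.12 × 2.55 = 1.628 m³/s
Stations 1, 6 contribute zero (depth or velocity is 0).
Q = Σ qᵢ = 33.97 m³/s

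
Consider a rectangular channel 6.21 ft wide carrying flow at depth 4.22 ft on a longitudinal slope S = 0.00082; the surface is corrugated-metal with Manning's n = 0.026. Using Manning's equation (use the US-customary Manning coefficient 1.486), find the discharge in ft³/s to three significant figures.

A = b·y = 6.21 × 4.22 = 26.21 ft²
P = b + 2y = 6.21 + 2×4.22 = 14.65 ft
R = A/P = 26.21/14.65 = 1.789 ft
Q = (1.486/n)·A·R^(2/3)·S^(1/2) = (1.486/0.026) × 26.21 × 1.789^(2/3) × 0.00082^(1/2) = 63.20 ft³/s

63.2 ft³/s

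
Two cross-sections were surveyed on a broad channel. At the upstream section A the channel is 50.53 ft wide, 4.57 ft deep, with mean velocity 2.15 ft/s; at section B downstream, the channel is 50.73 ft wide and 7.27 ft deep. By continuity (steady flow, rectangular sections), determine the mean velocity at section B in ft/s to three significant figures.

1.35 ft/s

Q = A₁V₁ = (50.53×4.57) × 2.15 = 496.5 ft³/s
A₂ = 50.73 × 7.27 = 368.8 ft²
V₂ = Q/A₂ = 496.5/368.8 = 1.346 ft/s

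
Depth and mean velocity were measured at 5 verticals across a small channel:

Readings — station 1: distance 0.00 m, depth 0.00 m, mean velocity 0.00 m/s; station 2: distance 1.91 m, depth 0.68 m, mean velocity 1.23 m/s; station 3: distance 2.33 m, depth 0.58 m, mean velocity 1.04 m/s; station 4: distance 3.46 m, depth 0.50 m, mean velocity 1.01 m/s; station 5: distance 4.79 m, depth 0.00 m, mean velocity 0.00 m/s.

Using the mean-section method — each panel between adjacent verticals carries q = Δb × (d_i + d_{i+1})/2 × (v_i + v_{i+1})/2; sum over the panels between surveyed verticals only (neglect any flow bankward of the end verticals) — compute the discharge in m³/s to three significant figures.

Panel 1-2: Δb = 1.91 m, d̄ = (0.00+0.68)/2 = 0.34, v̄ = (0.00+1.23)/2 = 0.615 → q = 1.91×0.34×0.615 = 0.3994 m³/s
Panel 2-3: Δb = 0.42 m, d̄ = (0.68+0.58)/2 = 0.63, v̄ = (1.23+1.04)/2 = 1.135 → q = 0.42×0.63×1.135 = 0.3003 m³/s
Panel 3-4: Δb = 1.13 m, d̄ = (0.58+0.50)/2 = 0.54, v̄ = (1.04+1.01)/2 = 1.025 → q = 1.13×0.54×1.025 = 0.6255 m³/s
Panel 4-5: Δb = 1.33 m, d̄ = (0.50+0.00)/2 = 0.25, v̄ = (1.01+0.00)/2 = 0.505 → q = 1.33×0.25×0.505 = 0.1679 m³/s
Q = Σ q = 1.493 m³/s

1.49 m³/s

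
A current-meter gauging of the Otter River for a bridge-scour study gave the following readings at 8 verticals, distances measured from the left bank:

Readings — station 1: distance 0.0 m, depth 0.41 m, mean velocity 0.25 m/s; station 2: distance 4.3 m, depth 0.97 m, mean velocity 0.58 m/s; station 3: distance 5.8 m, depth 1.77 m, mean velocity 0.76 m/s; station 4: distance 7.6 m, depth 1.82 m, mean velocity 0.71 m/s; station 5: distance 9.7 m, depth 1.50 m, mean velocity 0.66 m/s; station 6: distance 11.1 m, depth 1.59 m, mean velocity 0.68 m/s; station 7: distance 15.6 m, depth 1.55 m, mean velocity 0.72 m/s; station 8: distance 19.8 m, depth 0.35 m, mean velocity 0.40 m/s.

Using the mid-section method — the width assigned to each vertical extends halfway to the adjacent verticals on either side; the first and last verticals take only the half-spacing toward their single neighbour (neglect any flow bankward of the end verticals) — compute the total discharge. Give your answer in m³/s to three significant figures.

w_1 = (4.3 − 0.0)/2 = 2.15 m; q_1 = 0.25 × 0.41 × 2.15 = 0.2204 m³/s
w_2 = (5.8 − 0.0)/2 = 2.9 m; q_2 = 0.58 × 0.97 × 2.9 = 1.632 m³/s
w_3 = (7.6 − 4.3)/2 = 1.65 m; q_3 = 0.76 × 1.77 × 1.65 = 2.220 m³/s
w_4 = (9.7 − 5.8)/2 = 1.95 m; q_4 = 0.71 × 1.82 × 1.95 = 2.520 m³/s
w_5 = (11.1 − 7.6)/2 = 1.75 m; q_5 = 0.66 × 1.50 × 1.75 = 1.733 m³/s
w_6 = (15.6 − 9.7)/2 = 2.95 m; q_6 = 0.68 × 1.59 × 2.95 = 3.190 m³/s
w_7 = (19.8 − 11.1)/2 = 4.35 m; q_7 = 0.72 × 1.55 × 4.35 = 4.855 m³/s
w_8 = (19.8 − 15.6)/2 = 2.1 m; q_8 = 0.40 × 0.35 × 2.1 = 0.2940 m³/s
Q = Σ qᵢ = 16.66 m³/s

16.7 m³/s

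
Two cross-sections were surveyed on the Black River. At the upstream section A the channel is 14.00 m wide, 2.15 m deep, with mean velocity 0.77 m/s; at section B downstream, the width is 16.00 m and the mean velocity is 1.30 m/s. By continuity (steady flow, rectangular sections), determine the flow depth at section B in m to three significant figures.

Q = A₁V₁ = (14.00×2.15) × 0.77 = 23.18 m³/s
d₂ = Q/(b₂ V₂) = 23.18/(16.00×1.30) = 1.114 m

1.11 m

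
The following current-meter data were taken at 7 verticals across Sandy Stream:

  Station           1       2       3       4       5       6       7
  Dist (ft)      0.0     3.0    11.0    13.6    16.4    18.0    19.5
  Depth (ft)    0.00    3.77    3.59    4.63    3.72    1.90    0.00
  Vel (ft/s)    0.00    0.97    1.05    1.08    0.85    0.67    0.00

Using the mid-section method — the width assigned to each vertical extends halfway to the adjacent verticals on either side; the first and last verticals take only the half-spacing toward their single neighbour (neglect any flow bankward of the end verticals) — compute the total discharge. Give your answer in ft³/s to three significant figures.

w_2 = (11.0 − 0.0)/2 = 5.5 ft; q_2 = 0.97 × 3.77 × 5.5 = 20.11 ft³/s
w_3 = (13.6 − 3.0)/2 = 5.3 ft; q_3 = 1.05 × 3.59 × 5.3 = 19.98 ft³/s
w_4 = (16.4 − 11.0)/2 = 2.7 ft; q_4 = 1.08 × 4.63 × 2.7 = 13.50 ft³/s
w_5 = (18.0 − 13.6)/2 = 2.2 ft; q_5 = 0.85 × 3.72 × 2.2 = 6.956 ft³/s
w_6 = (19.5 − 16.4)/2 = 1.55 ft; q_6 = 0.67 × 1.90 × 1.55 = 1.973 ft³/s
Stations 1, 7 contribute zero (depth or velocity is 0).
Q = Σ qᵢ = 62.52 ft³/s

62.5 ft³/s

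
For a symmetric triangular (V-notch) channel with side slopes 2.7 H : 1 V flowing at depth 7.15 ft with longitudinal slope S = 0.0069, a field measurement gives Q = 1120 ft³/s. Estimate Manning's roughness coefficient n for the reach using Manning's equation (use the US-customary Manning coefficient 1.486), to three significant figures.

0.0341

A = z·y² = 2.7×7.15² = 138.0 ft²
P = 2y√(1+z²) = 2×7.15×√(1+2.7²) = 41.17 ft
R = A/P = 138.0/41.17 = 3.352 ft
n = (1.486/Q)·A·R^(2/3)·S^(1/2) = (1.486/1120) × 138.0 × 2.240 × 0.08307 = 0.03408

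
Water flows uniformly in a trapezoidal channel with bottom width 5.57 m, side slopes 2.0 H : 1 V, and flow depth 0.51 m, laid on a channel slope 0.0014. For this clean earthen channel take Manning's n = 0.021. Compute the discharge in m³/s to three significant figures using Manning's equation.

3.40 m³/s

A = (b + z·y)·y = (5.57 + 2.0×0.51)×0.51 = 3.361 m²
P = b + 2y√(1+z²) = 5.57 + 2×0.51×√(1+2.0²) = 7.851 m
R = A/P = 3.361/7.851 = 0.4281 m
Q = (1/n)·A·R^(2/3)·S^(1/2) = (1/0.021) × 3.361 × 0.4281^(2/3) × 0.0014^(1/2) = 3.401 m³/s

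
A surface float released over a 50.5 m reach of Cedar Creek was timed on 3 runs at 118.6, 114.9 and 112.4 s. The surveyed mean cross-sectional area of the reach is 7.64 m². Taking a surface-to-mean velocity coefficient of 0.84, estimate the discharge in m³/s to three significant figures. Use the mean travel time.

t̄ = (118.6 + 114.9 + 112.4) / 3 = 115.3 s
v_surface = L / t̄ = 50.5 / 115.3 = 0.4380 m/s
v_mean = 0.84 × 0.4380 = 0.3679 m/s
Q = A × v_mean = 7.64 × 0.3679 = 2.811 m³/s

2.81 m³/s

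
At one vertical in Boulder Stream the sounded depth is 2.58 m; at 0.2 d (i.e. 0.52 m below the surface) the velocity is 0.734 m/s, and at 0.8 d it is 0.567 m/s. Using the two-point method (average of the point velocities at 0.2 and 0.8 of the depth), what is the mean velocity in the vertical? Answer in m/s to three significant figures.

0.651 m/s

v̄ = (0.734 + 0.567) / 2 = 0.6505 m/s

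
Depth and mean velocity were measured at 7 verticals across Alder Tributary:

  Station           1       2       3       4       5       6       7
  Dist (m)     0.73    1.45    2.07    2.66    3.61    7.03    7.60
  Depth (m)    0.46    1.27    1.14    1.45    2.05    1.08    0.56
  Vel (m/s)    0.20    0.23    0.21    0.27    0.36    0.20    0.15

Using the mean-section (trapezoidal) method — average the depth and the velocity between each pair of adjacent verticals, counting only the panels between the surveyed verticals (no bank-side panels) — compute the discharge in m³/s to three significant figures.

Panel 1-2: Δb = 0.72 m, d̄ = (0.46+1.27)/2 = 0.865, v̄ = (0.20+0.23)/2 = 0.215 → q = 0.72×0.865×0.215 = 0.1339 m³/s
Panel 2-3: Δb = 0.62 m, d̄ = (1.27+1.14)/2 = 1.205, v̄ = (0.23+0.21)/2 = 0.22 → q = 0.62×1.205×0.22 = 0.1644 m³/s
Panel 3-4: Δb = 0.59 m, d̄ = (1.14+1.45)/2 = 1.295, v̄ = (0.21+0.27)/2 = 0.24 → q = 0.59×1.295×0.24 = 0.1834 m³/s
Panel 4-5: Δb = 0.95 m, d̄ = (1.45+2.05)/2 = 1.75, v̄ = (0.27+0.36)/2 = 0.315 → q = 0.95×1.75×0.315 = 0.5237 m³/s
Panel 5-6: Δb = 3.42 m, d̄ = (2.05+1.08)/2 = 1.565, v̄ = (0.36+0.20)/2 = 0.28 → q = 3.42×1.565×0.28 = 1.499 m³/s
Panel 6-7: Δb = 0.57 m, d̄ = (1.08+0.56)/2 = 0.82, v̄ = (0.20+0.15)/2 = 0.175 → q = 0.57×0.82×0.175 = 0.08180 m³/s
Q = Σ q = 2.586 m³/s

2.59 m³/s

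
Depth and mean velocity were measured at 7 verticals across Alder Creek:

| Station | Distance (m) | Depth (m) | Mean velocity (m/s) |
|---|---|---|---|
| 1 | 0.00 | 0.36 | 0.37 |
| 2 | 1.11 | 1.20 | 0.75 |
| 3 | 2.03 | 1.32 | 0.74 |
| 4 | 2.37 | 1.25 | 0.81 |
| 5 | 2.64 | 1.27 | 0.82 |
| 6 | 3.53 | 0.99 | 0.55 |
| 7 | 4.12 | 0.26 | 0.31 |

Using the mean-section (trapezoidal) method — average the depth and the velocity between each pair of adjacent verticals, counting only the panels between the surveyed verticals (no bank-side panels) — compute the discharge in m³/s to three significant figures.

2.81 m³/s

Panel 1-2: Δb = 1.11 m, d̄ = (0.36+1.20)/2 = 0.78, v̄ = (0.37+0.75)/2 = 0.56 → q = 1.11×0.78×0.56 = 0.4848 m³/s
Panel 2-3: Δb = 0.92 m, d̄ = (1.20+1.32)/2 = 1.26, v̄ = (0.75+0.74)/2 = 0.745 → q = 0.92×1.26×0.745 = 0.8636 m³/s
Panel 3-4: Δb = 0.34 m, d̄ = (1.32+1.25)/2 = 1.285, v̄ = (0.74+0.81)/2 = 0.775 → q = 0.34×1.285×0.775 = 0.3386 m³/s
Panel 4-5: Δb = 0.27 m, d̄ = (1.25+1.27)/2 = 1.26, v̄ = (0.81+0.82)/2 = 0.815 → q = 0.27×1.26×0.815 = 0.2773 m³/s
Panel 5-6: Δb = 0.89 m, d̄ = (1.27+0.99)/2 = 1.13, v̄ = (0.82+0.55)/2 = 0.685 → q = 0.89×1.13×0.685 = 0.6889 m³/s
Panel 6-7: Δb = 0.59 m, d̄ = (0.99+0.26)/2 = 0.625, v̄ = (0.55+0.31)/2 = 0.43 → q = 0.59×0.625×0.43 = 0.1586 m³/s
Q = Σ q = 2.812 m³/s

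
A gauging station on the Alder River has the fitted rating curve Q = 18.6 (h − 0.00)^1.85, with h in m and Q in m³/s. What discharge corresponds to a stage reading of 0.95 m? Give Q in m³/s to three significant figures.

Q = 18.6 × (0.95 − 0.00)^1.85 = 18.6 × 0.95^1.85 = 16.92 m³/s

16.9 m³/s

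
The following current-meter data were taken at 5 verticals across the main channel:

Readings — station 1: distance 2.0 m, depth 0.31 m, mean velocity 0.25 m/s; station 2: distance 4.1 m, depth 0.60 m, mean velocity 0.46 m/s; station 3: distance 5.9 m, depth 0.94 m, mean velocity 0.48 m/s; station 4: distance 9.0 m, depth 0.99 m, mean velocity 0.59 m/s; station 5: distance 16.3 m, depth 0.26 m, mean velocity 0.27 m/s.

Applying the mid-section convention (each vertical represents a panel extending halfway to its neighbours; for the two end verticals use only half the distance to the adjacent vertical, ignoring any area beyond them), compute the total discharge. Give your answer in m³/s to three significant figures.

w_1 = (4.1 − 2.0)/2 = 1.05 m; q_1 = 0.25 × 0.31 × 1.05 = 0.08138 m³/s
w_2 = (5.9 − 2.0)/2 = 1.95 m; q_2 = 0.46 × 0.60 × 1.95 = 0.5382 m³/s
w_3 = (9.0 − 4.1)/2 = 2.45 m; q_3 = 0.48 × 0.94 × 2.45 = 1.105 m³/s
w_4 = (16.3 − 5.9)/2 = 5.2 m; q_4 = 0.59 × 0.99 × 5.2 = 3.037 m³/s
w_5 = (16.3 − 9.0)/2 = 3.65 m; q_5 = 0.27 × 0.26 × 3.65 = 0.2562 m³/s
Q = Σ qᵢ = 5.019 m³/s

5.02 m³/s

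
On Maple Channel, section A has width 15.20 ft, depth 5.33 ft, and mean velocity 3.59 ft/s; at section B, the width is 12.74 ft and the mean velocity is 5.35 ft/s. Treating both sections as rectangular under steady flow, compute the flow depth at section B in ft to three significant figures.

Q = A₁V₁ = (15.20×5.33) × 3.59 = 290.8 ft³/s
d₂ = Q/(b₂ V₂) = 290.8/(12.74×5.35) = 4.267 ft

4.27 ft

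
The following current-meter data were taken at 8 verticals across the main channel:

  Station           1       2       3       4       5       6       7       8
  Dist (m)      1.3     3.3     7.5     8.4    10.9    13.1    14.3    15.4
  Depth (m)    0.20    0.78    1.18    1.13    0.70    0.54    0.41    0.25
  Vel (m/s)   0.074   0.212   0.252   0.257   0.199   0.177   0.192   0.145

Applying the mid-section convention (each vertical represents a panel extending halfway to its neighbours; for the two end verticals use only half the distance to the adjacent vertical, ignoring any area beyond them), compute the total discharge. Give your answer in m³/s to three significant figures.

w_1 = (3.3 − 1.3)/2 = 1 m; q_1 = 0.074 × 0.20 × 1 = 0.01480 m³/s
w_2 = (7.5 − 1.3)/2 = 3.1 m; q_2 = 0.212 × 0.78 × 3.1 = 0.5126 m³/s
w_3 = (8.4 − 3.3)/2 = 2.55 m; q_3 = 0.252 × 1.18 × 2.55 = 0.7583 m³/s
w_4 = (10.9 − 7.5)/2 = 1.7 m; q_4 = 0.257 × 1.13 × 1.7 = 0.4937 m³/s
w_5 = (13.1 − 8.4)/2 = 2.35 m; q_5 = 0.199 × 0.70 × 2.35 = 0.3274 m³/s
w_6 = (14.3 − 10.9)/2 = 1.7 m; q_6 = 0.177 × 0.54 × 1.7 = 0.1625 m³/s
w_7 = (15.4 − 13.1)/2 = 1.15 m; q_7 = 0.192 × 0.41 × 1.15 = 0.09053 m³/s
w_8 = (15.4 − 14.3)/2 = 0.55 m; q_8 = 0.145 × 0.25 × 0.55 = 0.01994 m³/s
Q = Σ qᵢ = 2.380 m³/s

2.38 m³/s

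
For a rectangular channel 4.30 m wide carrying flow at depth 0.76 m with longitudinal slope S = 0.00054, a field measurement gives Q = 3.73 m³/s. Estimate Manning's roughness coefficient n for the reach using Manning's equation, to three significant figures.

A = b·y = 4.30 × 0.76 = 3.268 m²
P = b + 2y = 4.30 + 2×0.76 = 5.820 m
R = A/P = 3.268/5.820 = 0.5615 m
n = (1/Q)·A·R^(2/3)·S^(1/2) = (1/3.73) × 3.268 × 0.6806 × 0.02324 = 0.01386

0.0139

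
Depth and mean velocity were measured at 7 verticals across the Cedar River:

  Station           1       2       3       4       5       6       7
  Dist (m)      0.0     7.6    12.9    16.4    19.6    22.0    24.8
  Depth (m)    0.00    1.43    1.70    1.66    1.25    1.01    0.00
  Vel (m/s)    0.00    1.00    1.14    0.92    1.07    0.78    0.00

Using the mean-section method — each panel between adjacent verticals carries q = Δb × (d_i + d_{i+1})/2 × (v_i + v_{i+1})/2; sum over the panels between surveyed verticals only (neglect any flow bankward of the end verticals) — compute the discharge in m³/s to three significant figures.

Panel 1-2: Δb = 7.6 m, d̄ = (0.00+1.43)/2 = 0.715, v̄ = (0.00+1.00)/2 = 0.5 → q = 7.6×0.715×0.5 = 2.717 m³/s
Panel 2-3: Δb = 5.3 m, d̄ = (1.43+1.70)/2 = 1.565, v̄ = (1.00+1.14)/2 = 1.07 → q = 5.3×1.565×1.07 = 8.875 m³/s
Panel 3-4: Δb = 3.5 m, d̄ = (1.70+1.66)/2 = 1.68, v̄ = (1.14+0.92)/2 = 1.03 → q = 3.5×1.68×1.03 = 6.056 m³/s
Panel 4-5: Δb = 3.2 m, d̄ = (1.66+1.25)/2 = 1.455, v̄ = (0.92+1.07)/2 = 0.995 → q = 3.2×1.455×0.995 = 4.633 m³/s
Panel 5-6: Δb = 2.4 m, d̄ = (1.25+1.01)/2 = 1.13, v̄ = (1.07+0.78)/2 = 0.925 → q = 2.4×1.13×0.925 = 2.509 m³/s
Panel 6-7: Δb = 2.8 m, d̄ = (1.01+0.00)/2 = 0.505, v̄ = (0.78+0.00)/2 = 0.39 → q = 2.8×0.505×0.39 = 0.5515 m³/s
Q = Σ q = 25.34 m³/s

25.3 m³/s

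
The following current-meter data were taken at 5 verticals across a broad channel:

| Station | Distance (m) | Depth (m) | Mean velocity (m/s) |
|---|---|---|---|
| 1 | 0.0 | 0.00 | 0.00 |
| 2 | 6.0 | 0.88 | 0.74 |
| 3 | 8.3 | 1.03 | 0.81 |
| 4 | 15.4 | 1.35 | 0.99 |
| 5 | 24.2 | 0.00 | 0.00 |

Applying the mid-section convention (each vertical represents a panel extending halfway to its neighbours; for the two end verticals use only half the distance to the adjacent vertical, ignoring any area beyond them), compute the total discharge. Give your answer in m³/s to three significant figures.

w_2 = (8.3 − 0.0)/2 = 4.15 m; q_2 = 0.74 × 0.88 × 4.15 = 2.702 m³/s
w_3 = (15.4 − 6.0)/2 = 4.7 m; q_3 = 0.81 × 1.03 × 4.7 = 3.921 m³/s
w_4 = (24.2 − 8.3)/2 = 7.95 m; q_4 = 0.99 × 1.35 × 7.95 = 10.63 m³/s
Stations 1, 5 contribute zero (depth or velocity is 0).
Q = Σ qᵢ = 17.25 m³/s

17.2 m³/s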